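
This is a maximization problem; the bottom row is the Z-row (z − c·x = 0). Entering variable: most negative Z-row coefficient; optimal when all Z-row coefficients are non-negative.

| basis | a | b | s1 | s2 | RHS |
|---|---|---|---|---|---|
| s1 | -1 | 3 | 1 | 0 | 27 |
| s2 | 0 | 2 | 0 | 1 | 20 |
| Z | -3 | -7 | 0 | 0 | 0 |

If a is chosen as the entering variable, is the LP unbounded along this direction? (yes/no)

Every constraint-row entry in column a is ≤ 0, so increasing a is unbounded.

yes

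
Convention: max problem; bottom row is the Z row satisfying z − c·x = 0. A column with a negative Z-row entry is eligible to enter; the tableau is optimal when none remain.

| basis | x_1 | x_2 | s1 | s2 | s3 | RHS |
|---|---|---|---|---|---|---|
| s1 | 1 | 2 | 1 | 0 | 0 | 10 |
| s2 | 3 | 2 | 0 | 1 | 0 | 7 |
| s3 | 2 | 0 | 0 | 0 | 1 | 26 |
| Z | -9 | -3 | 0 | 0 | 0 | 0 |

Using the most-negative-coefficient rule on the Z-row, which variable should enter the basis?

Negative Z-row entries: x_1: -9, x_2: -3.
The most negative is -9 in column x_1, so x_1 enters.

x_1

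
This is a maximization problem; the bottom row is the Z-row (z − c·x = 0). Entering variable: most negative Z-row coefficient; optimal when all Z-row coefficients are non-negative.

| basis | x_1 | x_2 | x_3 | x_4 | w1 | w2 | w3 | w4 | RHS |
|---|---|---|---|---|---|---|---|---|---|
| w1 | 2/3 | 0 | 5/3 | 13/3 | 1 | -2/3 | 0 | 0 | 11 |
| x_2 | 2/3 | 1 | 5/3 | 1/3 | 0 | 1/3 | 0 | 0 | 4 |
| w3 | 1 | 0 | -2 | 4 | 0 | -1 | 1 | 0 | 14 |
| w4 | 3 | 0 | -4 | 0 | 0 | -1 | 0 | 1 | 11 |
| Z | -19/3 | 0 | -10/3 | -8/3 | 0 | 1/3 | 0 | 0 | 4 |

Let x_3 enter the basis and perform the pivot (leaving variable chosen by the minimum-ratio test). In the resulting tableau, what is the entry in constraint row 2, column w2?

1/5

Ratio test on column x_3 — row 1: 11/(5/3) = 33/5; row 2: 4/(5/3) = 12/5; row 3: entry -2 ≤ 0; row 4: entry -4 ≤ 0. Minimum is 12/5 at row 2 (x_2 leaves); pivot element 5/3.
Divide row 2 by 5/3; eliminate column x_3 from the other rows.
In the new row 2, the w2 entry is the old entry divided by the pivot: (1/3)/(5/3) = 1/5.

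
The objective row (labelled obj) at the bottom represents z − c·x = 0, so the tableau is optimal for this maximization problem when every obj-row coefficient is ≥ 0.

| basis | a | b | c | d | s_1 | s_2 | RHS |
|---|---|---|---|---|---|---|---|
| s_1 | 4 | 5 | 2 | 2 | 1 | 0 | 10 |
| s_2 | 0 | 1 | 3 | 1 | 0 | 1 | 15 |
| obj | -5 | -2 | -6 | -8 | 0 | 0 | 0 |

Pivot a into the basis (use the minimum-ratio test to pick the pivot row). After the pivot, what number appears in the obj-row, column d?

Ratio test on column a — row 1: 10/4 = 5/2; row 2: entry 0 ≤ 0. Minimum is 5/2 at row 1 (s_1 leaves); pivot element 4.
Divide row 1 by 4; eliminate column a from the other rows.
obj-row update in column d: -8 − (-5)·(1/2) = -11/2.

-11/2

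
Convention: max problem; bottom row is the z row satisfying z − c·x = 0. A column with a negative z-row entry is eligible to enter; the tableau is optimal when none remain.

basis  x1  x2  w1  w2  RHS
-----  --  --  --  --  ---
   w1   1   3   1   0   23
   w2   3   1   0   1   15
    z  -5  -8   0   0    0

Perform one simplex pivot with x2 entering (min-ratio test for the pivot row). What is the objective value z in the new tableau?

Ratio test on column x2 — row 1: 23/3 = 23/3; row 2: 15/1 = 15. Minimum is 23/3 at row 1 (w1 leaves); pivot element 3.
Pivot on row 1; the z-row RHS becomes 0 − (-8)·(23/3) = 184/3.

184/3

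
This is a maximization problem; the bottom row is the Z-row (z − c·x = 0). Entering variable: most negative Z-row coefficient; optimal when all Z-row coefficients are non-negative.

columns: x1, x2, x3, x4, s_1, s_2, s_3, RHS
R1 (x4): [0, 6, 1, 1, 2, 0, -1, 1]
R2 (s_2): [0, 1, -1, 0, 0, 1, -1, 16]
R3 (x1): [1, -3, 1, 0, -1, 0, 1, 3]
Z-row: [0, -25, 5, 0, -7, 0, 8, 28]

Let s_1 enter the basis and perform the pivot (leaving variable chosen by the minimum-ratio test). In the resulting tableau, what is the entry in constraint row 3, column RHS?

7/2

Ratio test on column s_1 — row 1: 1/2 = 1/2; row 2: entry 0 ≤ 0; row 3: entry -1 ≤ 0. Minimum is 1/2 at row 1 (x4 leaves); pivot element 2.
Divide row 1 by 2; eliminate column s_1 from the other rows.
Row 3 update in column RHS: 3 − (-1)·(1/2) = 7/2.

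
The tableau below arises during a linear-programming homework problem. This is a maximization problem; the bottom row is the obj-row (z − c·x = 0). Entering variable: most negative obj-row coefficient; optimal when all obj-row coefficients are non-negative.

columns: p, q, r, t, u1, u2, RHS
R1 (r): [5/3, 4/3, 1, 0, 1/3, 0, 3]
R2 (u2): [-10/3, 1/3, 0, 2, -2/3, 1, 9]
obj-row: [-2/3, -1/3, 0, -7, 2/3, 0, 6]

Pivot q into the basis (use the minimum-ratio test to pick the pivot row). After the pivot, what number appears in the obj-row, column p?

Ratio test on column q — row 1: 3/(4/3) = 9/4; row 2: 9/(1/3) = 27. Minimum is 9/4 at row 1 (r leaves); pivot element 4/3.
Divide row 1 by 4/3; eliminate column q from the other rows.
obj-row update in column p: -2/3 − (-1/3)·(5/4) = -1/4.

-1/4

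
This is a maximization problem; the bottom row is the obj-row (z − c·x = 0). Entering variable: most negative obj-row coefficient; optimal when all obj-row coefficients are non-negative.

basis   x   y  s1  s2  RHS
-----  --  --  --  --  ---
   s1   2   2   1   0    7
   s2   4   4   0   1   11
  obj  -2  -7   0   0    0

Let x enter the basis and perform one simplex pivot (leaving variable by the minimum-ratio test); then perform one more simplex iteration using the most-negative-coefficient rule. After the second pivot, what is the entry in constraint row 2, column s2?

1/4

Ratio test on column x — row 1: 7/2 = 7/2; row 2: 11/4 = 11/4. Minimum is 11/4 at row 2 (s2 leaves); pivot element 4.
Divide row 2 by 4; eliminate column x from the other rows.
Second iteration: most negative obj-row entry is -5 in column y, so y enters.
Ratio test on column y — row 1: entry 0 ≤ 0; row 2: (11/4)/1 = 11/4. Minimum is 11/4 at row 2 (x leaves); pivot element 1.
Divide row 2 by 1; eliminate column y from the other rows.
After both pivots, the entry at constraint row 2, column s2 is 1/4.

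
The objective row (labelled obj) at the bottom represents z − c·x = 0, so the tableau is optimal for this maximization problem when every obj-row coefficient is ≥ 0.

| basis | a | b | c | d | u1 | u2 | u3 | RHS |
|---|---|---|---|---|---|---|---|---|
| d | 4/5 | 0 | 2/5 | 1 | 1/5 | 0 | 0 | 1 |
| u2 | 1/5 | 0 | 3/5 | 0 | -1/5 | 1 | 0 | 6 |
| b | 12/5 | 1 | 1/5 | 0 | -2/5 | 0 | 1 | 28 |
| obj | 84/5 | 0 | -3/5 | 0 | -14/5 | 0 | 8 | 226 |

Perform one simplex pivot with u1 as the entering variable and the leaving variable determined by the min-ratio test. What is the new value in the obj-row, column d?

Ratio test on column u1 — row 1: 1/(1/5) = 5; row 2: entry -1/5 ≤ 0; row 3: entry -2/5 ≤ 0. Minimum is 5 at row 1 (d leaves); pivot element 1/5.
Divide row 1 by 1/5; eliminate column u1 from the other rows.
obj-row update in column d: 0 − (-14/5)·5 = 14.

14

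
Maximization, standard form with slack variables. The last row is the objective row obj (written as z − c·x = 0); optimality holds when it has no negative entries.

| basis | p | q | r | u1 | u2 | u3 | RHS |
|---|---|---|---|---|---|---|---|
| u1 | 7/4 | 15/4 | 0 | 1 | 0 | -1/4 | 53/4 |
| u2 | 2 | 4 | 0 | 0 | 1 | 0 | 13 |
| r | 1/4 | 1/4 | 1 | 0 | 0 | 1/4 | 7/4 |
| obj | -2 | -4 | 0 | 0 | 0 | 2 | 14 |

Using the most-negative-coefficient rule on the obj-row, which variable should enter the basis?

Negative obj-row entries: p: -2, q: -4.
The most negative is -4 in column q, so q enters.

q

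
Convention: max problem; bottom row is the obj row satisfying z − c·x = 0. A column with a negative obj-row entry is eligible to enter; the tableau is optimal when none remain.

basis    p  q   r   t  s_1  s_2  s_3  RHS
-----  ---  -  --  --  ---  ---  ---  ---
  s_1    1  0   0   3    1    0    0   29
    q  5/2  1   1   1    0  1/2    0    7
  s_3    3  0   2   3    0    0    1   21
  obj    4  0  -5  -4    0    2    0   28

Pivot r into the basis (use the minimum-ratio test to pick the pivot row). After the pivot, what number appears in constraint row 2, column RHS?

Ratio test on column r — row 1: entry 0 ≤ 0; row 2: 7/1 = 7; row 3: 21/2 = 21/2. Minimum is 7 at row 2 (q leaves); pivot element 1.
Divide row 2 by 1; eliminate column r from the other rows.
In the new row 2, the RHS entry is the old entry divided by the pivot: 7/1 = 7.

7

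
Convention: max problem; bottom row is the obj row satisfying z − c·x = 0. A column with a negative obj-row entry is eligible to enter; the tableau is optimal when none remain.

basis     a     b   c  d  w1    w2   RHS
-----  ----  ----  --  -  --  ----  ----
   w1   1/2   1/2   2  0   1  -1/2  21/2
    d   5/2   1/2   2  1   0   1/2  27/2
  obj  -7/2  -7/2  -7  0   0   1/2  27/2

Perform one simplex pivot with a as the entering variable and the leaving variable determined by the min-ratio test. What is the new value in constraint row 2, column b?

Ratio test on column a — row 1: (21/2)/(1/2) = 21; row 2: (27/2)/(5/2) = 27/5. Minimum is 27/5 at row 2 (d leaves); pivot element 5/2.
Divide row 2 by 5/2; eliminate column a from the other rows.
In the new row 2, the b entry is the old entry divided by the pivot: (1/2)/(5/2) = 1/5.

1/5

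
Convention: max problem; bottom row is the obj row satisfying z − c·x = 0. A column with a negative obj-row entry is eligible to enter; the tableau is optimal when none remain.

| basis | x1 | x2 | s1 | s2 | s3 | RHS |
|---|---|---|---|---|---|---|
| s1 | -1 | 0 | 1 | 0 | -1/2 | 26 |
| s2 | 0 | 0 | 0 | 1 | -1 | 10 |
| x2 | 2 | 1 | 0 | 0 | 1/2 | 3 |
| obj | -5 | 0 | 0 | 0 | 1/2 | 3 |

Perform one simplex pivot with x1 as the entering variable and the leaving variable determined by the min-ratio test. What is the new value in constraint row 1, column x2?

1/2

Ratio test on column x1 — row 1: entry -1 ≤ 0; row 2: entry 0 ≤ 0; row 3: 3/2 = 3/2. Minimum is 3/2 at row 3 (x2 leaves); pivot element 2.
Divide row 3 by 2; eliminate column x1 from the other rows.
Row 1 update in column x2: 0 − (-1)·(1/2) = 1/2.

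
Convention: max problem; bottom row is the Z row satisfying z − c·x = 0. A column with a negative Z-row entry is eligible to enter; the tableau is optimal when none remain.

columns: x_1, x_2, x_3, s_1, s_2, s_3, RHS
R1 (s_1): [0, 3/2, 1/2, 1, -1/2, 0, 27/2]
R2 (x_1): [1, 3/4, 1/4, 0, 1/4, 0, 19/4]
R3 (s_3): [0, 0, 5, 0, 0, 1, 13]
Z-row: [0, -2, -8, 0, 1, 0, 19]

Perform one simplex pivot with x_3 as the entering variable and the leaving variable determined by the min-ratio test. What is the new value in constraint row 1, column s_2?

Ratio test on column x_3 — row 1: (27/2)/(1/2) = 27; row 2: (19/4)/(1/4) = 19; row 3: 13/5 = 13/5. Minimum is 13/5 at row 3 (s_3 leaves); pivot element 5.
Divide row 3 by 5; eliminate column x_3 from the other rows.
Row 1 update in column s_2: -1/2 − (1/2)·0 = -1/2.

-1/2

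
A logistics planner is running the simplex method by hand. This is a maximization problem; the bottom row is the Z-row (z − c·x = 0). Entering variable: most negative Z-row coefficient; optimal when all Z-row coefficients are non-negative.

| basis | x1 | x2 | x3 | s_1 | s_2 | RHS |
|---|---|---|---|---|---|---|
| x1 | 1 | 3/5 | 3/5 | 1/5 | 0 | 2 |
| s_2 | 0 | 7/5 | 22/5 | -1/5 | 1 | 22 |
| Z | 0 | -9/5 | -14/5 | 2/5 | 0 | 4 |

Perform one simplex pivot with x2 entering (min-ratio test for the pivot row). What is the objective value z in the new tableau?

Ratio test on column x2 — row 1: 2/(3/5) = 10/3; row 2: 22/(7/5) = 110/7. Minimum is 10/3 at row 1 (x1 leaves); pivot element 3/5.
Pivot on row 1; the Z-row RHS becomes 4 − (-9/5)·(10/3) = 10.

10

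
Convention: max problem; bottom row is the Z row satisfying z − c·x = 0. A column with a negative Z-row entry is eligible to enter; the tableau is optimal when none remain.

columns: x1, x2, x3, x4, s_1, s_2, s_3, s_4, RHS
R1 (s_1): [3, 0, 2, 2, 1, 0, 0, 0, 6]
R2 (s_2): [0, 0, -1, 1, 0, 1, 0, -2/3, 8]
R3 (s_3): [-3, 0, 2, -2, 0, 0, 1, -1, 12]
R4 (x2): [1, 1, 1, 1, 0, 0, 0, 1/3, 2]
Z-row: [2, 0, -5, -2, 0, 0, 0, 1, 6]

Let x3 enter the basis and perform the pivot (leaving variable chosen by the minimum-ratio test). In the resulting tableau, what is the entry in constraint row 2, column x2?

1

Ratio test on column x3 — row 1: 6/2 = 3; row 2: entry -1 ≤ 0; row 3: 12/2 = 6; row 4: 2/1 = 2. Minimum is 2 at row 4 (x2 leaves); pivot element 1.
Divide row 4 by 1; eliminate column x3 from the other rows.
Row 2 update in column x2: 0 − (-1)·1 = 1.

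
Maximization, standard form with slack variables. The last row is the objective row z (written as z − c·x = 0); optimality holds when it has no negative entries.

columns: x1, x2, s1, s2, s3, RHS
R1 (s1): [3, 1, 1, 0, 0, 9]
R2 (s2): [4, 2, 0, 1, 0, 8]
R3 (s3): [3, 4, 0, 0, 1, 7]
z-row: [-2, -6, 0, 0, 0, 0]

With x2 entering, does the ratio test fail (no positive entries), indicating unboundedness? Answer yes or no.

no

Column x2 has positive entries in row(s) 1, 2, 3, so the ratio test bounds it — not unbounded.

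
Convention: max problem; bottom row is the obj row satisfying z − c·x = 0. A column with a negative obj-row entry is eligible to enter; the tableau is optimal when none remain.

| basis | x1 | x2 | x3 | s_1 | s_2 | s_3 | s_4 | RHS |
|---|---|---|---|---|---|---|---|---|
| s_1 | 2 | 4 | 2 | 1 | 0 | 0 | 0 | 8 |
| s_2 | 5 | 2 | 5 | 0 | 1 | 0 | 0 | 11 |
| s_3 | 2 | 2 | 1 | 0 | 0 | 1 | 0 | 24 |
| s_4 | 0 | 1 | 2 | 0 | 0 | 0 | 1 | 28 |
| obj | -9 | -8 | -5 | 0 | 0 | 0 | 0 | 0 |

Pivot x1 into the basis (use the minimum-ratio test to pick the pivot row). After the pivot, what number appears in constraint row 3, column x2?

6/5

Ratio test on column x1 — row 1: 8/2 = 4; row 2: 11/5 = 11/5; row 3: 24/2 = 12; row 4: entry 0 ≤ 0. Minimum is 11/5 at row 2 (s_2 leaves); pivot element 5.
Divide row 2 by 5; eliminate column x1 from the other rows.
Row 3 update in column x2: 2 − 2·(2/5) = 6/5.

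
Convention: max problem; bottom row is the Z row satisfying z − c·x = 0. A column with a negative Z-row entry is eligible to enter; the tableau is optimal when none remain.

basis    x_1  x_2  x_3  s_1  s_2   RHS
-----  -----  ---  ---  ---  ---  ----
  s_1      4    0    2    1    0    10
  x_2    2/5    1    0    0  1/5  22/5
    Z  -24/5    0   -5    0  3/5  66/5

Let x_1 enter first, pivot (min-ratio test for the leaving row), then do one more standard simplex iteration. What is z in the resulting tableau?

191/5

Ratio test on column x_1 — row 1: 10/4 = 5/2; row 2: (22/5)/(2/5) = 11. Minimum is 5/2 at row 1 (s_1 leaves); pivot element 4.
Pivot on row 1; the Z-row RHS becomes 66/5 − (-24/5)·(5/2) = 126/5.
Next entering variable (most negative Z-row entry -13/5): x_3.
Ratio test on column x_3 — row 1: (5/2)/(1/2) = 5; row 2: entry -1/5 ≤ 0. Minimum is 5 at row 1 (x_1 leaves); pivot element 1/2.
After the second pivot the Z-row RHS is 126/5 − (-13/5)·5 = 191/5.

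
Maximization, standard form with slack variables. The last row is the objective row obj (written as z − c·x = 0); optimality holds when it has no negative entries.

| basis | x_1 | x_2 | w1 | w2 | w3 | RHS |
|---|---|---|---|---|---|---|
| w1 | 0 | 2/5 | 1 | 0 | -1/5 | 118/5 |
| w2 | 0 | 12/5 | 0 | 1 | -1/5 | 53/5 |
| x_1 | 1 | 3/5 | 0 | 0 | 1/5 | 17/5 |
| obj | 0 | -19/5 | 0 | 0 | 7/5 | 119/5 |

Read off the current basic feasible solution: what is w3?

w3 is not in the basis, so in the current basic feasible solution w3 = 0.

0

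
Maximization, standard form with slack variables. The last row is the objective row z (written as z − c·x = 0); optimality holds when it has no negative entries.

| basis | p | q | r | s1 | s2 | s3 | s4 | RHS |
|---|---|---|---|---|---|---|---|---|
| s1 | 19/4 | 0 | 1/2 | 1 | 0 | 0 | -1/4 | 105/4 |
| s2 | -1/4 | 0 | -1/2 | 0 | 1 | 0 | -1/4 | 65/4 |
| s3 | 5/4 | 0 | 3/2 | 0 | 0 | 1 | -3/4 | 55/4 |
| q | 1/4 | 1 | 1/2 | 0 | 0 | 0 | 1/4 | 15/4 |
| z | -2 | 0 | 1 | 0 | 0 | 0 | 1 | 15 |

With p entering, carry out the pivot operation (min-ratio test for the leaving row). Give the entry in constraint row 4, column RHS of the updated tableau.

45/19

Ratio test on column p — row 1: (105/4)/(19/4) = 105/19; row 2: entry -1/4 ≤ 0; row 3: (55/4)/(5/4) = 11; row 4: (15/4)/(1/4) = 15. Minimum is 105/19 at row 1 (s1 leaves); pivot element 19/4.
Divide row 1 by 19/4; eliminate column p from the other rows.
Row 4 update in column RHS: 15/4 − (1/4)·(105/19) = 45/19.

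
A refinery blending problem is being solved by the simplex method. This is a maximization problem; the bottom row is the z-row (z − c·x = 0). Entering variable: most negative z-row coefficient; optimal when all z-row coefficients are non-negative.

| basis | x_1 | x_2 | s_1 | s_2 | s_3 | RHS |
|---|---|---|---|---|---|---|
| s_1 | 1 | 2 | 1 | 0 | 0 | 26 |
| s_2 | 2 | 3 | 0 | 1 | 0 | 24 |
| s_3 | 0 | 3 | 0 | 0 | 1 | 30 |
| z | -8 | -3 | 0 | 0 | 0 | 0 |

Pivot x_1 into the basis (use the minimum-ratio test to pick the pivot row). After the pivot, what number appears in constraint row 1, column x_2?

1/2

Ratio test on column x_1 — row 1: 26/1 = 26; row 2: 24/2 = 12; row 3: entry 0 ≤ 0. Minimum is 12 at row 2 (s_2 leaves); pivot element 2.
Divide row 2 by 2; eliminate column x_1 from the other rows.
Row 1 update in column x_2: 2 − 1·(3/2) = 1/2.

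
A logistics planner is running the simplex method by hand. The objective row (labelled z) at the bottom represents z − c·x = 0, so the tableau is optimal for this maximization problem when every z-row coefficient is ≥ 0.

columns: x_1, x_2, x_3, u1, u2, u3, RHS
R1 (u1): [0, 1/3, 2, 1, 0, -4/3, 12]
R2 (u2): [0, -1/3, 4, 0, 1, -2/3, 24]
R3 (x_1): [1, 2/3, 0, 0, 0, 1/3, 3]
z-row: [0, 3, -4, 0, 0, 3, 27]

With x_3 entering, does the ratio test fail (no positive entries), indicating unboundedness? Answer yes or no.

no

Column x_3 has positive entries in row(s) 1, 2, so the ratio test bounds it — not unbounded.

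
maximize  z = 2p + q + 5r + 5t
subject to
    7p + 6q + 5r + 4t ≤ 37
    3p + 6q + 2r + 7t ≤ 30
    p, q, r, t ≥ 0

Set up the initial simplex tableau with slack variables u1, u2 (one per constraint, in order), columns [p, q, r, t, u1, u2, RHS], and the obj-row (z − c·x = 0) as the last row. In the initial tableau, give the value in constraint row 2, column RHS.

The RHS of constraint 2 is b_2 = 30.

30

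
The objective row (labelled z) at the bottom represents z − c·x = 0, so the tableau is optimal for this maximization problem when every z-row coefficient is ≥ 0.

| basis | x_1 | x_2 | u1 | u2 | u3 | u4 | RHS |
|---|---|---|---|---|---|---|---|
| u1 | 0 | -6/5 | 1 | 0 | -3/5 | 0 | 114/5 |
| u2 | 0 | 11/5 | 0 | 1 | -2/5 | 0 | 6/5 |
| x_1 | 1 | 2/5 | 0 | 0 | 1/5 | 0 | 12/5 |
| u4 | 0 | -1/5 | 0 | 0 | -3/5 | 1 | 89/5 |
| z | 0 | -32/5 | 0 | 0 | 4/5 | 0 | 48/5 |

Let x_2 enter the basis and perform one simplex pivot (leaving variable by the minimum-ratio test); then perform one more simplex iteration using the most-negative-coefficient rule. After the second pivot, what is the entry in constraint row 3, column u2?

-2/3

Ratio test on column x_2 — row 1: entry -6/5 ≤ 0; row 2: (6/5)/(11/5) = 6/11; row 3: (12/5)/(2/5) = 6; row 4: entry -1/5 ≤ 0. Minimum is 6/11 at row 2 (u2 leaves); pivot element 11/5.
Divide row 2 by 11/5; eliminate column x_2 from the other rows.
Second iteration: most negative z-row entry is -4/11 in column u3, so u3 enters.
Ratio test on column u3 — row 1: entry -9/11 ≤ 0; row 2: entry -2/11 ≤ 0; row 3: (24/11)/(3/11) = 8; row 4: entry -7/11 ≤ 0. Minimum is 8 at row 3 (x_1 leaves); pivot element 3/11.
Divide row 3 by 3/11; eliminate column u3 from the other rows.
After both pivots, the entry at constraint row 3, column u2 is -2/3.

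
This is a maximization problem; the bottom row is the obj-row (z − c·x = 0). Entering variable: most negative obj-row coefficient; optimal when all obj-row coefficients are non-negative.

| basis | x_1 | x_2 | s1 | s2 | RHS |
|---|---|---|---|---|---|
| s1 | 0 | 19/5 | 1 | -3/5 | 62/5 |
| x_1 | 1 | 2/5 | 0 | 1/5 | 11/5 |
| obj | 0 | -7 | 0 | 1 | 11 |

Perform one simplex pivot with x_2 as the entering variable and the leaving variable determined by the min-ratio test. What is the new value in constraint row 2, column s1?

-2/19

Ratio test on column x_2 — row 1: (62/5)/(19/5) = 62/19; row 2: (11/5)/(2/5) = 11/2. Minimum is 62/19 at row 1 (s1 leaves); pivot element 19/5.
Divide row 1 by 19/5; eliminate column x_2 from the other rows.
Row 2 update in column s1: 0 − (2/5)·(5/19) = -2/19.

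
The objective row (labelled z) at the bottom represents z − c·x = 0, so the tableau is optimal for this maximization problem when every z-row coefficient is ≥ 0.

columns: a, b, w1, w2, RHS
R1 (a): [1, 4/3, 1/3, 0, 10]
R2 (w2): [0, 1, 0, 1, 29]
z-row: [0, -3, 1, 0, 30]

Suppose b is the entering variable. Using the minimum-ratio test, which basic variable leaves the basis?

a

Column b entries and ratios — a: 10/(4/3) = 15/2; w2: 29/1 = 29.
Smallest ratio is 15/2 in the row of a, so a leaves.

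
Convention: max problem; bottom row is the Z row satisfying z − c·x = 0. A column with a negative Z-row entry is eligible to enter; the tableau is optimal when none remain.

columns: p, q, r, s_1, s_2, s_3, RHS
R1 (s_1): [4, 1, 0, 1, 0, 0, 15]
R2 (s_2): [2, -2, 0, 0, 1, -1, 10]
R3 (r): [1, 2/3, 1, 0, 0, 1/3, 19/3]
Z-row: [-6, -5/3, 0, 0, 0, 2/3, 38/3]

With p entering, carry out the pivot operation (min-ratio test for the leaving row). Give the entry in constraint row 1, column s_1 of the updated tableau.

1/4

Ratio test on column p — row 1: 15/4 = 15/4; row 2: 10/2 = 5; row 3: (19/3)/1 = 19/3. Minimum is 15/4 at row 1 (s_1 leaves); pivot element 4.
Divide row 1 by 4; eliminate column p from the other rows.
In the new row 1, the s_1 entry is the old entry divided by the pivot: 1/4 = 1/4.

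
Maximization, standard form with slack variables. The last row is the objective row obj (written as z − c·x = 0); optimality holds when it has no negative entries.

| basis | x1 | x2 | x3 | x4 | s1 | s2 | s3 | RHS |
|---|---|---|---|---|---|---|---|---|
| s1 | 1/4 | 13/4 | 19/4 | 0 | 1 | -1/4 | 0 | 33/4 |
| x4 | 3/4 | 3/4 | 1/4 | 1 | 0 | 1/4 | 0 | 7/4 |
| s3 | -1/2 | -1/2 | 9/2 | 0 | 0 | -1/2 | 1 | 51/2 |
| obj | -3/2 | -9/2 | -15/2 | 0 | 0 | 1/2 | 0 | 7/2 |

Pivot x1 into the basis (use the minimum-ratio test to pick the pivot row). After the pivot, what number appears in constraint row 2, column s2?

Ratio test on column x1 — row 1: (33/4)/(1/4) = 33; row 2: (7/4)/(3/4) = 7/3; row 3: entry -1/2 ≤ 0. Minimum is 7/3 at row 2 (x4 leaves); pivot element 3/4.
Divide row 2 by 3/4; eliminate column x1 from the other rows.
In the new row 2, the s2 entry is the old entry divided by the pivot: (1/4)/(3/4) = 1/3.

1/3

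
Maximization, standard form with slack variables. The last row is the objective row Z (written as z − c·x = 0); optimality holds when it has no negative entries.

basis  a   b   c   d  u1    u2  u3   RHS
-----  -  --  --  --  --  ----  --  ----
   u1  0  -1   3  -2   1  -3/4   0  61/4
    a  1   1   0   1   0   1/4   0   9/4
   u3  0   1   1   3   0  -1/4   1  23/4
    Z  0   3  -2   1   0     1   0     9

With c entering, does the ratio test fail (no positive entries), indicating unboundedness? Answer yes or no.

Column c has positive entries in row(s) 1, 3, so the ratio test bounds it — not unbounded.

no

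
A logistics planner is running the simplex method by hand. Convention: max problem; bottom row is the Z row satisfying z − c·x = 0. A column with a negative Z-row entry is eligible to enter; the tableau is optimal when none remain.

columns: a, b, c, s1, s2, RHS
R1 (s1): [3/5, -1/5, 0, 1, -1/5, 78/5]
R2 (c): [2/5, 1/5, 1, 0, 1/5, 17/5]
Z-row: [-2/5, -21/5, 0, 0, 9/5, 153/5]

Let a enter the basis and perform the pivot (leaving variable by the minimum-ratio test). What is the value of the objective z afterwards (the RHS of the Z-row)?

34

Ratio test on column a — row 1: (78/5)/(3/5) = 26; row 2: (17/5)/(2/5) = 17/2. Minimum is 17/2 at row 2 (c leaves); pivot element 2/5.
Pivot on row 2; the Z-row RHS becomes 153/5 − (-2/5)·(17/2) = 34.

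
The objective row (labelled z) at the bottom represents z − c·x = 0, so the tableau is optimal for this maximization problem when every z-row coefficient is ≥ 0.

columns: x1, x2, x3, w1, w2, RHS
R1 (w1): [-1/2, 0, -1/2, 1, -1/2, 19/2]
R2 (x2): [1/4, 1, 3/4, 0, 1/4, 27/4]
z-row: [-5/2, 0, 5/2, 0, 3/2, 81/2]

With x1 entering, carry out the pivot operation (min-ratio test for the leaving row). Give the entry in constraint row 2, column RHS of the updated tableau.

27

Ratio test on column x1 — row 1: entry -1/2 ≤ 0; row 2: (27/4)/(1/4) = 27. Minimum is 27 at row 2 (x2 leaves); pivot element 1/4.
Divide row 2 by 1/4; eliminate column x1 from the other rows.
In the new row 2, the RHS entry is the old entry divided by the pivot: (27/4)/(1/4) = 27.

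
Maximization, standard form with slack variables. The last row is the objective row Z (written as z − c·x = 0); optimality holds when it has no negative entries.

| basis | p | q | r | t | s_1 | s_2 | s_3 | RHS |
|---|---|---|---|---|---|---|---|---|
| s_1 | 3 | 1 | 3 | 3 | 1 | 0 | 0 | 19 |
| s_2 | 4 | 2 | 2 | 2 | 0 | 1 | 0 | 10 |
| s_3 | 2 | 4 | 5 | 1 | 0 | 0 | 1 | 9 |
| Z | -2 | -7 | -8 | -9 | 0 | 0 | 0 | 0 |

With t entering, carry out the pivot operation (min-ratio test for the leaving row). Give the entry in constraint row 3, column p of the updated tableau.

Ratio test on column t — row 1: 19/3 = 19/3; row 2: 10/2 = 5; row 3: 9/1 = 9. Minimum is 5 at row 2 (s_2 leaves); pivot element 2.
Divide row 2 by 2; eliminate column t from the other rows.
Row 3 update in column p: 2 − 1·2 = 0.

0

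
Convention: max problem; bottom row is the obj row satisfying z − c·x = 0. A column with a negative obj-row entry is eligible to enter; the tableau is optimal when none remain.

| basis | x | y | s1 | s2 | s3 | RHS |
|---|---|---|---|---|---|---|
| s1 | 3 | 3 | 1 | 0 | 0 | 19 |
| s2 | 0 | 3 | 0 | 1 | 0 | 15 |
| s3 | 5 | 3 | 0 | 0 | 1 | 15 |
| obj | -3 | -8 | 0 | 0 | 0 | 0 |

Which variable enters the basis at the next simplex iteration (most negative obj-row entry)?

y

Negative obj-row entries: x: -3, y: -8.
The most negative is -8 in column y, so y enters.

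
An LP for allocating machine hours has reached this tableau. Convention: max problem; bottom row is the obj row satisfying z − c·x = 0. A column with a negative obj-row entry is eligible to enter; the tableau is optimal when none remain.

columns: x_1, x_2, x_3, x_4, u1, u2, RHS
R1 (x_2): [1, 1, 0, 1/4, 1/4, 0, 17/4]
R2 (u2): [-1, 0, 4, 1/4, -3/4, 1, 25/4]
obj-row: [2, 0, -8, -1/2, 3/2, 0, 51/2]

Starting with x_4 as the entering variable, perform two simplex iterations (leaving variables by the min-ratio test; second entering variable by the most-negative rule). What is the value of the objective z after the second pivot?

38

Ratio test on column x_4 — row 1: (17/4)/(1/4) = 17; row 2: (25/4)/(1/4) = 25. Minimum is 17 at row 1 (x_2 leaves); pivot element 1/4.
Pivot on row 1; the obj-row RHS becomes 51/2 − (-1/2)·17 = 34.
Next entering variable (most negative obj-row entry -8): x_3.
Ratio test on column x_3 — row 1: entry 0 ≤ 0; row 2: 2/4 = 1/2. Minimum is 1/2 at row 2 (u2 leaves); pivot element 4.
After the second pivot the obj-row RHS is 34 − (-8)·(1/2) = 38.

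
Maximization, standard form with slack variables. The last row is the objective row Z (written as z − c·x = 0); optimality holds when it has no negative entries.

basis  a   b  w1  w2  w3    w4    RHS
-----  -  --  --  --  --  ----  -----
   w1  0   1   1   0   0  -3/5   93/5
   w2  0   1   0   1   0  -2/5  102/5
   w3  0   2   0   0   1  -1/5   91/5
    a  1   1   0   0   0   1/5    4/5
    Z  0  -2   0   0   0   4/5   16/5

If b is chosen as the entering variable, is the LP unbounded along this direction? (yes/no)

no

Column b has positive entries in row(s) 1, 2, 3, 4, so the ratio test bounds it — not unbounded.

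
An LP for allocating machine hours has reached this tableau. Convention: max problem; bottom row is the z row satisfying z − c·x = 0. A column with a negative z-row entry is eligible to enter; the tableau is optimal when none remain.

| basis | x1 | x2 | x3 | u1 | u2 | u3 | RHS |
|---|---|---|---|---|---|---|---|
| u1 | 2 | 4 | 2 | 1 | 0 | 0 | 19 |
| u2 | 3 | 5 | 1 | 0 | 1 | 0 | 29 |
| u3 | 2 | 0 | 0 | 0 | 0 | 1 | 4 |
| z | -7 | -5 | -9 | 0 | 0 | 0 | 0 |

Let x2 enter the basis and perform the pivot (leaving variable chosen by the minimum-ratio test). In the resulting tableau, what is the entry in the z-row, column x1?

Ratio test on column x2 — row 1: 19/4 = 19/4; row 2: 29/5 = 29/5; row 3: entry 0 ≤ 0. Minimum is 19/4 at row 1 (u1 leaves); pivot element 4.
Divide row 1 by 4; eliminate column x2 from the other rows.
z-row update in column x1: -7 − (-5)·(1/2) = -9/2.

-9/2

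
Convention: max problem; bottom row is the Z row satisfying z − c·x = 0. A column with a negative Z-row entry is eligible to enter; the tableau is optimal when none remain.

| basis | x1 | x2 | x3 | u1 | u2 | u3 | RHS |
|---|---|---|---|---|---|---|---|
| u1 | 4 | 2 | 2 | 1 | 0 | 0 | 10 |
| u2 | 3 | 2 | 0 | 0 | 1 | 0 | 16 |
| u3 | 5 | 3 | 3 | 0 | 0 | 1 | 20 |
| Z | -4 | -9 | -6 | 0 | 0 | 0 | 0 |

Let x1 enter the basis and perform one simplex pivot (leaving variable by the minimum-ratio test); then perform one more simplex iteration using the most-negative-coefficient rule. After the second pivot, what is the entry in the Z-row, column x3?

Ratio test on column x1 — row 1: 10/4 = 5/2; row 2: 16/3 = 16/3; row 3: 20/5 = 4. Minimum is 5/2 at row 1 (u1 leaves); pivot element 4.
Divide row 1 by 4; eliminate column x1 from the other rows.
Second iteration: most negative Z-row entry is -7 in column x2, so x2 enters.
Ratio test on column x2 — row 1: (5/2)/(1/2) = 5; row 2: (17/2)/(1/2) = 17; row 3: (15/2)/(1/2) = 15. Minimum is 5 at row 1 (x1 leaves); pivot element 1/2.
Divide row 1 by 1/2; eliminate column x2 from the other rows.
After both pivots, the entry at the Z-row, column x3 is 3.

3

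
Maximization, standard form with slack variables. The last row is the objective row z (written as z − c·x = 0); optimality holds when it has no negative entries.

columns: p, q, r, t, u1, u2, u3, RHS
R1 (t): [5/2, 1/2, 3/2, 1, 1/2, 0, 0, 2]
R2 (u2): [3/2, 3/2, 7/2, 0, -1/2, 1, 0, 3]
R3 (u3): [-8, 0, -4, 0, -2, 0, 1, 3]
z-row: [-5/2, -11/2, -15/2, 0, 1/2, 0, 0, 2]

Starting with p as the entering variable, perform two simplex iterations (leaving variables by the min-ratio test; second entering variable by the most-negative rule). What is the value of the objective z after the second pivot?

Ratio test on column p — row 1: 2/(5/2) = 4/5; row 2: 3/(3/2) = 2; row 3: entry -8 ≤ 0. Minimum is 4/5 at row 1 (t leaves); pivot element 5/2.
Pivot on row 1; the z-row RHS becomes 2 − (-5/2)·(4/5) = 4.
Next entering variable (most negative z-row entry -6): r.
Ratio test on column r — row 1: (4/5)/(3/5) = 4/3; row 2: (9/5)/(13/5) = 9/13; row 3: (47/5)/(4/5) = 47/4. Minimum is 9/13 at row 2 (u2 leaves); pivot element 13/5.
After the second pivot the z-row RHS is 4 − (-6)·(9/13) = 106/13.

106/13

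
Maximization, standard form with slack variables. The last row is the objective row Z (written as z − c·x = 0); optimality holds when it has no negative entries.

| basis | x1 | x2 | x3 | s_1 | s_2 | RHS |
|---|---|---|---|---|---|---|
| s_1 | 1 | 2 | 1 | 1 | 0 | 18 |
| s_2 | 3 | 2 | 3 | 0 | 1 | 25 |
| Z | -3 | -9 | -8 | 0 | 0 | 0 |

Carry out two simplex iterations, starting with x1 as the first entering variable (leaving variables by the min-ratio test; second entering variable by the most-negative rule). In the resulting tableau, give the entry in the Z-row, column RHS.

Ratio test on column x1 — row 1: 18/1 = 18; row 2: 25/3 = 25/3. Minimum is 25/3 at row 2 (s_2 leaves); pivot element 3.
Divide row 2 by 3; eliminate column x1 from the other rows.
Second iteration: most negative Z-row entry is -7 in column x2, so x2 enters.
Ratio test on column x2 — row 1: (29/3)/(4/3) = 29/4; row 2: (25/3)/(2/3) = 25/2. Minimum is 29/4 at row 1 (s_1 leaves); pivot element 4/3.
Divide row 1 by 4/3; eliminate column x2 from the other rows.
After both pivots, the entry at the Z-row, column RHS is 303/4.

303/4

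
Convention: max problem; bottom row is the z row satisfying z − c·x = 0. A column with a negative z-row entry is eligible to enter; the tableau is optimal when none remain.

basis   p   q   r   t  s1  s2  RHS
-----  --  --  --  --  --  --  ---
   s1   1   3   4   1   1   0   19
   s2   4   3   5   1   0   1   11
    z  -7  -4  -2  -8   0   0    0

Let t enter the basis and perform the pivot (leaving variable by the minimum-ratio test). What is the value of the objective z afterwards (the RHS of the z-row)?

88

Ratio test on column t — row 1: 19/1 = 19; row 2: 11/1 = 11. Minimum is 11 at row 2 (s2 leaves); pivot element 1.
Pivot on row 2; the z-row RHS becomes 0 − (-8)·11 = 88.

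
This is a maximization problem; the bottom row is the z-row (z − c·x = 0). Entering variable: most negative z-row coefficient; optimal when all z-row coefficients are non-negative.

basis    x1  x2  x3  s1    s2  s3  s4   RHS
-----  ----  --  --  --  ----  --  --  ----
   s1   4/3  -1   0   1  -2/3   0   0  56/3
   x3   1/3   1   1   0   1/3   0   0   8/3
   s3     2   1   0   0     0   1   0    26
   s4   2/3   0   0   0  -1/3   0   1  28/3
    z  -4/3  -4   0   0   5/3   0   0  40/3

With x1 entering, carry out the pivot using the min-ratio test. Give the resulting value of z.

24

Ratio test on column x1 — row 1: (56/3)/(4/3) = 14; row 2: (8/3)/(1/3) = 8; row 3: 26/2 = 13; row 4: (28/3)/(2/3) = 14. Minimum is 8 at row 2 (x3 leaves); pivot element 1/3.
Pivot on row 2; the z-row RHS becomes 40/3 − (-4/3)·8 = 24.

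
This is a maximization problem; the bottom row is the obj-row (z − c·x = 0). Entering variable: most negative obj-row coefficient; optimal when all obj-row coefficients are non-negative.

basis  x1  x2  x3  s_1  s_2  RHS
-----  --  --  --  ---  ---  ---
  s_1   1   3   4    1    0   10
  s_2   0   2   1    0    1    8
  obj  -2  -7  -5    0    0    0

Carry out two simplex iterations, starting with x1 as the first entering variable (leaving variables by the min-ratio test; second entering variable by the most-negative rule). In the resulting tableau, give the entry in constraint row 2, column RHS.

4/3

Ratio test on column x1 — row 1: 10/1 = 10; row 2: entry 0 ≤ 0. Minimum is 10 at row 1 (s_1 leaves); pivot element 1.
Divide row 1 by 1; eliminate column x1 from the other rows.
Second iteration: most negative obj-row entry is -1 in column x2, so x2 enters.
Ratio test on column x2 — row 1: 10/3 = 10/3; row 2: 8/2 = 4. Minimum is 10/3 at row 1 (x1 leaves); pivot element 3.
Divide row 1 by 3; eliminate column x2 from the other rows.
After both pivots, the entry at constraint row 2, column RHS is 4/3.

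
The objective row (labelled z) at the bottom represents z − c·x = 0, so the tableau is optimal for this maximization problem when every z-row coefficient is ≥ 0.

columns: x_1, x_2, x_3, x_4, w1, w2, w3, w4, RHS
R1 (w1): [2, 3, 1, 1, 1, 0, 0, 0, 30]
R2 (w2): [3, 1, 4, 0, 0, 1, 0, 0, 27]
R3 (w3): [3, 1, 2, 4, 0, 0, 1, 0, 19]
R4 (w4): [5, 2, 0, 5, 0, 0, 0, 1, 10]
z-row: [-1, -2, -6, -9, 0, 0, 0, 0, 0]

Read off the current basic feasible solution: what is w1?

30

w1 is basic (row 1); its value is the RHS of that row, 30.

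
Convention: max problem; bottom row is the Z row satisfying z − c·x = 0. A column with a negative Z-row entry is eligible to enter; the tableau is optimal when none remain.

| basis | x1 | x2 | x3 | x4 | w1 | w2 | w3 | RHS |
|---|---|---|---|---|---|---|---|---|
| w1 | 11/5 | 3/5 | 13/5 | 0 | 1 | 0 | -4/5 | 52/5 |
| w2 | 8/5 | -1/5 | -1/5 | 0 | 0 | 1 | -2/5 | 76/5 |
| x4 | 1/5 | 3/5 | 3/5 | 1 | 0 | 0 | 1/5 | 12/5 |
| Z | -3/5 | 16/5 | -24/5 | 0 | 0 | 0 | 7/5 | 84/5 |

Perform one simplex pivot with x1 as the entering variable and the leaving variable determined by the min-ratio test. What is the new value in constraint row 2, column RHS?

Ratio test on column x1 — row 1: (52/5)/(11/5) = 52/11; row 2: (76/5)/(8/5) = 19/2; row 3: (12/5)/(1/5) = 12. Minimum is 52/11 at row 1 (w1 leaves); pivot element 11/5.
Divide row 1 by 11/5; eliminate column x1 from the other rows.
Row 2 update in column RHS: 76/5 − (8/5)·(52/11) = 84/11.

84/11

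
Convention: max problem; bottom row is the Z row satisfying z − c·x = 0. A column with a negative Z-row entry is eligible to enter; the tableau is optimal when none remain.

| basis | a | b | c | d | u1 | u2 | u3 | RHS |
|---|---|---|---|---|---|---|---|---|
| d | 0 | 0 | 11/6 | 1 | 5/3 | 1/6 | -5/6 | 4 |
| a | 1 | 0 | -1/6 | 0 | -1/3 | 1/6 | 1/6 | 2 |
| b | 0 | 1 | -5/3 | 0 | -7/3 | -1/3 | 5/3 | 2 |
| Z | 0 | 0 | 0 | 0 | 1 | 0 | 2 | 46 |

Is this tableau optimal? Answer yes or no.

Every Z-row coefficient is ≥ 0, so the tableau is optimal.

yes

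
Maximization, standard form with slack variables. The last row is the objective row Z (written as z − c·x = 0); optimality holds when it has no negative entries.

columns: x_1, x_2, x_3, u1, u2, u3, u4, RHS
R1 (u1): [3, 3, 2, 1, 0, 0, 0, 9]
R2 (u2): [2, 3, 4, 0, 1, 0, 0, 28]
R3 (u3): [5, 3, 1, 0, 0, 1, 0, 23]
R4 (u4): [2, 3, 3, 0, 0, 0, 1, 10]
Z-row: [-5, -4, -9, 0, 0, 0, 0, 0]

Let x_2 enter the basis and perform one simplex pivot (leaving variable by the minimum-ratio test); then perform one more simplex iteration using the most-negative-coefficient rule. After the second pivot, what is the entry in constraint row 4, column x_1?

-1

Ratio test on column x_2 — row 1: 9/3 = 3; row 2: 28/3 = 28/3; row 3: 23/3 = 23/3; row 4: 10/3 = 10/3. Minimum is 3 at row 1 (u1 leaves); pivot element 3.
Divide row 1 by 3; eliminate column x_2 from the other rows.
Second iteration: most negative Z-row entry is -19/3 in column x_3, so x_3 enters.
Ratio test on column x_3 — row 1: 3/(2/3) = 9/2; row 2: 19/2 = 19/2; row 3: entry -1 ≤ 0; row 4: 1/1 = 1. Minimum is 1 at row 4 (u4 leaves); pivot element 1.
Divide row 4 by 1; eliminate column x_3 from the other rows.
After both pivots, the entry at constraint row 4, column x_1 is -1.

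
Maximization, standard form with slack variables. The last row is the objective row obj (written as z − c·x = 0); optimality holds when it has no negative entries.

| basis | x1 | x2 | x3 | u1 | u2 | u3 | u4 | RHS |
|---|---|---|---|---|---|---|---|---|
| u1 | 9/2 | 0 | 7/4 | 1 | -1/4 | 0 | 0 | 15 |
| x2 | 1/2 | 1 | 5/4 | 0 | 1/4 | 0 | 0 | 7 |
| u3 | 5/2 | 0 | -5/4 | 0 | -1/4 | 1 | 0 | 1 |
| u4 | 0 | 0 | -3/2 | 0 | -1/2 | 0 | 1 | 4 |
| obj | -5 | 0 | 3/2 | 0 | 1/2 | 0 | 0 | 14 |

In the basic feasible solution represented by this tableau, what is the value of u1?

u1 is basic (row 1); its value is the RHS of that row, 15.

15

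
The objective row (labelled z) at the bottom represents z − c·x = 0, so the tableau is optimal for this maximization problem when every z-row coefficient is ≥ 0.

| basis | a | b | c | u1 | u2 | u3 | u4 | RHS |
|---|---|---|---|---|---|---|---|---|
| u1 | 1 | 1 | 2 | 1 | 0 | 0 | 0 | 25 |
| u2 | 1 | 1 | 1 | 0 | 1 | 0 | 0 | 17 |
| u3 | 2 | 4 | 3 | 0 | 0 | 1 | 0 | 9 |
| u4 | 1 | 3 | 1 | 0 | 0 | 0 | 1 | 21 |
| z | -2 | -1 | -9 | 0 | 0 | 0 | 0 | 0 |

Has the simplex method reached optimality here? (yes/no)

The z-row has a negative entry -9 in column c, so it is not optimal.

no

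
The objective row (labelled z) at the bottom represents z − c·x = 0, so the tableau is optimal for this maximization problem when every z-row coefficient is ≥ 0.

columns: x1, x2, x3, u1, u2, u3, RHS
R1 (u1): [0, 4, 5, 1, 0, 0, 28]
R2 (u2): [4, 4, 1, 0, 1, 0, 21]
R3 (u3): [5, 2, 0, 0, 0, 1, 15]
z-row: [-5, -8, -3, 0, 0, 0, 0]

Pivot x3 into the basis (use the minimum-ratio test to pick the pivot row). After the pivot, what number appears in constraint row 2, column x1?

4

Ratio test on column x3 — row 1: 28/5 = 28/5; row 2: 21/1 = 21; row 3: entry 0 ≤ 0. Minimum is 28/5 at row 1 (u1 leaves); pivot element 5.
Divide row 1 by 5; eliminate column x3 from the other rows.
Row 2 update in column x1: 4 − 1·0 = 4.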